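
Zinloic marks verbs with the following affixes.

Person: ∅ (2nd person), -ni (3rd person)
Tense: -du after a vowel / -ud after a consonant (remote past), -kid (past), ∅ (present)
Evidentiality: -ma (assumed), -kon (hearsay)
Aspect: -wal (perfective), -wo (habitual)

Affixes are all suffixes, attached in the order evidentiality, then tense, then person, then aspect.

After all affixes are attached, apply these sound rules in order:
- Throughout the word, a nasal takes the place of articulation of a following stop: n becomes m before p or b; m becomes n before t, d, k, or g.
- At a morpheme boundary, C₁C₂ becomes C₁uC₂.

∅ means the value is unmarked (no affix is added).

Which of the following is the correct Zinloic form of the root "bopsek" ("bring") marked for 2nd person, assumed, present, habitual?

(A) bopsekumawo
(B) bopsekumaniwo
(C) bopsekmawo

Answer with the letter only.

Attach evidentiality assumed -ma → bopsekma.
tense = present: zero marking, form stays bopsekma.
person = 2nd person: zero marking, form stays bopsekma.
Attach aspect habitual -wo → bopsekmawo.
Nasal assimilation: no change.
Apply epenthesis: bopsekmawo → bopsekumawo.
So the correct form is bopsekumawo, option (A).
(B) bopsekumaniwo is wrong: it uses 3rd person instead of 2nd person for person.
(C) bopsekmawo is wrong: it fails to apply the sound rule(s).

A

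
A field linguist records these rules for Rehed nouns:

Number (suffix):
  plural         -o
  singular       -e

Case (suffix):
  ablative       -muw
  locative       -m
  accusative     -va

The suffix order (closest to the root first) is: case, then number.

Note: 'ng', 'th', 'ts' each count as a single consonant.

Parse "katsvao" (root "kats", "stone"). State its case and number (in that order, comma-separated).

Segment: kats-va-o.
case: -va → accusative.
number: -o → plural.

accusative, plural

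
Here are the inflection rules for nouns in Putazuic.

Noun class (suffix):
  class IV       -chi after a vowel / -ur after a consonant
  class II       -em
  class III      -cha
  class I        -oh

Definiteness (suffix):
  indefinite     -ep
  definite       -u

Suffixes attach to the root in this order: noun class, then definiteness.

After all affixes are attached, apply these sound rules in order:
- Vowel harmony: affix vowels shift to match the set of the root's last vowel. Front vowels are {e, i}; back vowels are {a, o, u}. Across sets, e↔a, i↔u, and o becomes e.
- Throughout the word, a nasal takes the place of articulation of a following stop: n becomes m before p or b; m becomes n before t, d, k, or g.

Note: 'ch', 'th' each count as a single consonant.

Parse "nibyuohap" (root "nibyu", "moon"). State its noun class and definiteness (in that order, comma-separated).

Segment: nibyu-oh-ep.
noun class: -oh → class I.
definiteness: -ep → indefinite.

class I, indefinite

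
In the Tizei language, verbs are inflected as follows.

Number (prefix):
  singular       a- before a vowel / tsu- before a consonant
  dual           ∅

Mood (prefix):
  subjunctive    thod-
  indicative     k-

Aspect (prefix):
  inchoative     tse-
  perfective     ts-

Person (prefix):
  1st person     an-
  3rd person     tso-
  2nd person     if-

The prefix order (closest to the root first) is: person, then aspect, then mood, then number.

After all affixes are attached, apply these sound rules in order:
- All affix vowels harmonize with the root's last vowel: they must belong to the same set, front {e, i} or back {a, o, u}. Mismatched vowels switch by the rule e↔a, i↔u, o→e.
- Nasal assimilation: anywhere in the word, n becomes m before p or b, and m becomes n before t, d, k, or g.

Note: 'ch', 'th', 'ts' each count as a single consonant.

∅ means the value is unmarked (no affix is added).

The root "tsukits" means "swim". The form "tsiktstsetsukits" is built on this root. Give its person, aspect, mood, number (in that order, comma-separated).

Segment: tsu-k-ts-tso-tsukits.
person: tso- → 3rd person.
aspect: ts- → perfective.
mood: k- → indicative.
number: a/tsu- → singular.

3rd person, perfective, indicative, singular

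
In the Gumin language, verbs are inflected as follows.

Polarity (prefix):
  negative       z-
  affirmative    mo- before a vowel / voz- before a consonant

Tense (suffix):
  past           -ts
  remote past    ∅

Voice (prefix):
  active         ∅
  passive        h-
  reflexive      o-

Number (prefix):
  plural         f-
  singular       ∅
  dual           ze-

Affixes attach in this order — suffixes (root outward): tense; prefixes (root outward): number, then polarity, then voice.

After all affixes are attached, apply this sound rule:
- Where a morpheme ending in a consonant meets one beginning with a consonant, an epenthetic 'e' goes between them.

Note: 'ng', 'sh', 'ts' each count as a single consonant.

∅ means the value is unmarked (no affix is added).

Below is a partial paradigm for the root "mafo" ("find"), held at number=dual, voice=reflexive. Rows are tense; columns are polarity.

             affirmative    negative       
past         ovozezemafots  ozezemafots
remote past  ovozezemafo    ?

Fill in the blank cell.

tense = remote past: zero marking, form stays mafo.
Attach number dual ze- → zemafo.
Attach polarity negative z- → zzemafo.
Attach voice reflexive o- → ozzemafo.
Apply epenthesis: ozzemafo → ozezemafo.

ozezemafo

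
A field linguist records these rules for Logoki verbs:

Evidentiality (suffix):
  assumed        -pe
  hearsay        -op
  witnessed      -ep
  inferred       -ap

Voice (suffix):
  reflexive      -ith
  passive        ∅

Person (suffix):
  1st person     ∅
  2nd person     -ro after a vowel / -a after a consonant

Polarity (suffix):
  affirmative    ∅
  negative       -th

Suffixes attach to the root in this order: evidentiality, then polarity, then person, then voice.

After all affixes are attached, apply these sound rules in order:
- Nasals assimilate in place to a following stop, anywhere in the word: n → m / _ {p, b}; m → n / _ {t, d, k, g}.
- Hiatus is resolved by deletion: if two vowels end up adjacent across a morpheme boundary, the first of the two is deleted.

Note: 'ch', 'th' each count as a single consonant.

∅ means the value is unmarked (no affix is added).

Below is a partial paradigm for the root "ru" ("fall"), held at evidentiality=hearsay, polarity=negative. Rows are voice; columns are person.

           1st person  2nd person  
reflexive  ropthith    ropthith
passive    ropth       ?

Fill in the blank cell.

Attach evidentiality hearsay -op → ruop.
Attach polarity negative -th → ruopth.
Attach person 2nd person -a (after consonant 'th') → ruoptha.
voice = passive: zero marking, form stays ruoptha.
Nasal assimilation: no change.
Apply vowel deletion: ruoptha → roptha.

roptha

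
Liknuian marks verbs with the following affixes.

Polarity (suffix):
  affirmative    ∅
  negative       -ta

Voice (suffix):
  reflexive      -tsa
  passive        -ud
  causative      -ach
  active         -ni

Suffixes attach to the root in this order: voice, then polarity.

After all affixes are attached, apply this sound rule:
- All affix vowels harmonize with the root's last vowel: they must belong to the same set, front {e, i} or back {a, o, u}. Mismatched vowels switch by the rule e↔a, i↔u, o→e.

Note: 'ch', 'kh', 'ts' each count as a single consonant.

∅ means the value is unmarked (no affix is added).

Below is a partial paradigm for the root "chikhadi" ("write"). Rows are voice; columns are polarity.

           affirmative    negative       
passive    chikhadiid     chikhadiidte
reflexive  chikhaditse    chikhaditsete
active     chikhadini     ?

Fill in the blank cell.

Attach voice active -ni → chikhadini.
Attach polarity negative -ta → chikhadinita.
Apply vowel harmony: chikhadinita → chikhadinite.

chikhadinite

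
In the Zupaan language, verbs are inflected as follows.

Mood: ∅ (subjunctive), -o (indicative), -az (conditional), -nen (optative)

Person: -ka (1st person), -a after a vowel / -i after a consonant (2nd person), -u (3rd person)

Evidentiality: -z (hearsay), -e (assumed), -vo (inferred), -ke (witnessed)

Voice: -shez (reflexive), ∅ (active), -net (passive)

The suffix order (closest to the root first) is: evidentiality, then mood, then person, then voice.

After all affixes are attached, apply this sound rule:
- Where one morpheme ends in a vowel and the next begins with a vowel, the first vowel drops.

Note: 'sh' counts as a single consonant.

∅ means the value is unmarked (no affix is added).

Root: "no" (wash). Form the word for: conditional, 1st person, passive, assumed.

Attach evidentiality assumed -e → noe.
Attach mood conditional -az → noeaz.
Attach person 1st person -ka → noeazka.
Attach voice passive -net → noeazkanet.
Apply vowel deletion: noeazkanet → nazkanet.

nazkanet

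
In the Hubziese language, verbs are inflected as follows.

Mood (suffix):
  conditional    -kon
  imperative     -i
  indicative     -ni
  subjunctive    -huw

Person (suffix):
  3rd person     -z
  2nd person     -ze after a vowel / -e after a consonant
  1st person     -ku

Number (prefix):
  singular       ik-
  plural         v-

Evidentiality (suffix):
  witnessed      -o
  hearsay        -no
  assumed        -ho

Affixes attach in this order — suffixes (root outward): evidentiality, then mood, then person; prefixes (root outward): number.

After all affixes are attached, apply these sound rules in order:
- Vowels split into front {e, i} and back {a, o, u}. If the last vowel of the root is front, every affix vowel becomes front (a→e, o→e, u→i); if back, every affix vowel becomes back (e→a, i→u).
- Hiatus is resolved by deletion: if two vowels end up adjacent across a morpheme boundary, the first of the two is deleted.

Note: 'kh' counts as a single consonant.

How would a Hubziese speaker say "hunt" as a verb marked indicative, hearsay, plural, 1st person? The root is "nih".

vnihneniki

Attach evidentiality hearsay -no → nihno.
Attach mood indicative -ni → nihnoni.
Attach number plural v- → vnihnoni.
Attach person 1st person -ku → vnihnoniku.
Apply vowel harmony: vnihnoniku → vnihneniki.
Vowel deletion: no change.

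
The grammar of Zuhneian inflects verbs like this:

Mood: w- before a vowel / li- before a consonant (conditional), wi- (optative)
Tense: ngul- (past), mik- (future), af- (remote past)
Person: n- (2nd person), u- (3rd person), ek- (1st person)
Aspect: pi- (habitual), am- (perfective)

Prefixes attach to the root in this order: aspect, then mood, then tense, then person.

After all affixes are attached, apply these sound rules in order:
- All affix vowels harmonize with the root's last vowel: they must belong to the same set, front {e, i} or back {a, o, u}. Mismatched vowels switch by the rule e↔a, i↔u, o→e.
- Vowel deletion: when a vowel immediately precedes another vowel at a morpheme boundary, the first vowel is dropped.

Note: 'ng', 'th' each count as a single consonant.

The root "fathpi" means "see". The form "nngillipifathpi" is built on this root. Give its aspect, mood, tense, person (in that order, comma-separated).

Segment: n-ngul-li-pi-fathpi.
aspect: pi- → habitual.
mood: w/li- → conditional.
tense: ngul- → past.
person: n- → 2nd person.

habitual, conditional, past, 2nd person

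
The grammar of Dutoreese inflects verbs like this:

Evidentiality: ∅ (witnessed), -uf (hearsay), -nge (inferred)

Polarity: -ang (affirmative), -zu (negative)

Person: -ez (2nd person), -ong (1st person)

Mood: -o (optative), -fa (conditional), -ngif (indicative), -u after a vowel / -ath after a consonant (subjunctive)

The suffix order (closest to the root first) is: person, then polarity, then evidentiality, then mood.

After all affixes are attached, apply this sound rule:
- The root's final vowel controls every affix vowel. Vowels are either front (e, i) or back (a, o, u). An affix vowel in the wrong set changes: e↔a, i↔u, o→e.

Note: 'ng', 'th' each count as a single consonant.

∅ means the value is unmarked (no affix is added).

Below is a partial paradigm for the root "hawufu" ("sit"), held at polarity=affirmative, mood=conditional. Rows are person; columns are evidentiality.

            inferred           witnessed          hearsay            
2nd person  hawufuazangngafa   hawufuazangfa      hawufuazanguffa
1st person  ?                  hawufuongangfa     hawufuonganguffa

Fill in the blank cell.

hawufuongangngafa

Attach person 1st person -ong → hawufuong.
Attach polarity affirmative -ang → hawufuongang.
Attach evidentiality inferred -nge → hawufuongangnge.
Attach mood conditional -fa → hawufuongangngefa.
Apply vowel harmony: hawufuongangngefa → hawufuongangngafa.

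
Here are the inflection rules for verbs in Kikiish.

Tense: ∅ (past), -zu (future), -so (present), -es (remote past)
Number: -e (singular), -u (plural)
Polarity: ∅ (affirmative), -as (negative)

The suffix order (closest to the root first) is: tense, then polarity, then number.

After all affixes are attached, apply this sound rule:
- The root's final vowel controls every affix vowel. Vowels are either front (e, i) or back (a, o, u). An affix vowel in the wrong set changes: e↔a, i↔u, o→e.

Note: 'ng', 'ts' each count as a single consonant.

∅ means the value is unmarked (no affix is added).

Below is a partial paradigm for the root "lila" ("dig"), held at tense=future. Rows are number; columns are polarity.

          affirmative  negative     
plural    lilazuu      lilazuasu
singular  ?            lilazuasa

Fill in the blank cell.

lilazua

Attach tense future -zu → lilazu.
polarity = affirmative: zero marking, form stays lilazu.
Attach number singular -e → lilazue.
Apply vowel harmony: lilazue → lilazua.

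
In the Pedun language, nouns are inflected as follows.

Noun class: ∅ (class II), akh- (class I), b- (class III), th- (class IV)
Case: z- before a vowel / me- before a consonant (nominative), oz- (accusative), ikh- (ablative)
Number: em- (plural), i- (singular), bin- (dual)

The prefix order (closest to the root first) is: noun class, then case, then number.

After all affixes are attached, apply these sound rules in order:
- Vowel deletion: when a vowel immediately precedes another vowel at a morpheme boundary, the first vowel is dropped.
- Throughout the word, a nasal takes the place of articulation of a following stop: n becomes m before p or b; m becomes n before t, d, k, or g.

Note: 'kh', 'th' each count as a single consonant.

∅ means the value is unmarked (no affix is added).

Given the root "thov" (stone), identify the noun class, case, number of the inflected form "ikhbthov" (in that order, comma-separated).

Segment: i-ikh-b-thov.
noun class: b- → class III.
case: ikh- → ablative.
number: i- → singular.

class III, ablative, singular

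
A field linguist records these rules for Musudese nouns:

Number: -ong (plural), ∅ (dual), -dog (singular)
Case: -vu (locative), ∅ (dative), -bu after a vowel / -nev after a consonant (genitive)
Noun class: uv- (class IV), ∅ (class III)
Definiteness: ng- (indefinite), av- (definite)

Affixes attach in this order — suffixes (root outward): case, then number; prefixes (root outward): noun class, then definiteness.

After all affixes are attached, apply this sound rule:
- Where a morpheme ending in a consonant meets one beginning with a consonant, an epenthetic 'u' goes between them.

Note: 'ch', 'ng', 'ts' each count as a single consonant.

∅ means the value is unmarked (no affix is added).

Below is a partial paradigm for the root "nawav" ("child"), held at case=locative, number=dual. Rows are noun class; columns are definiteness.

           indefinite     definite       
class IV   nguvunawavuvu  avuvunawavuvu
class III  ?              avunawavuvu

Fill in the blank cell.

noun class = class III: zero marking, form stays nawav.
Attach case locative -vu → nawavvu.
number = dual: zero marking, form stays nawavvu.
Attach definiteness indefinite ng- → ngnawavvu.
Apply epenthesis: ngnawavvu → ngunawavuvu.

ngunawavuvu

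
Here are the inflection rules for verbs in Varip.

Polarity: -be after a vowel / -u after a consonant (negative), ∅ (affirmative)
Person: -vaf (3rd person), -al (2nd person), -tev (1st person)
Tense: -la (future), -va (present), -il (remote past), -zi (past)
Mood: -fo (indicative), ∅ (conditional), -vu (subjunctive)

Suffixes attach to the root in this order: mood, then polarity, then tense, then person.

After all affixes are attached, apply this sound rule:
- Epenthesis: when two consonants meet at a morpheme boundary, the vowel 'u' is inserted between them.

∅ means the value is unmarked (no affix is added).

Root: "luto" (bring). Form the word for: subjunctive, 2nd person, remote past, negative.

Attach mood subjunctive -vu → lutovu.
Attach polarity negative -be (after vowel 'u') → lutovube.
Attach tense remote past -il → lutovubeil.
Attach person 2nd person -al → lutovubeilal.
Epenthesis: no change.

lutovubeilal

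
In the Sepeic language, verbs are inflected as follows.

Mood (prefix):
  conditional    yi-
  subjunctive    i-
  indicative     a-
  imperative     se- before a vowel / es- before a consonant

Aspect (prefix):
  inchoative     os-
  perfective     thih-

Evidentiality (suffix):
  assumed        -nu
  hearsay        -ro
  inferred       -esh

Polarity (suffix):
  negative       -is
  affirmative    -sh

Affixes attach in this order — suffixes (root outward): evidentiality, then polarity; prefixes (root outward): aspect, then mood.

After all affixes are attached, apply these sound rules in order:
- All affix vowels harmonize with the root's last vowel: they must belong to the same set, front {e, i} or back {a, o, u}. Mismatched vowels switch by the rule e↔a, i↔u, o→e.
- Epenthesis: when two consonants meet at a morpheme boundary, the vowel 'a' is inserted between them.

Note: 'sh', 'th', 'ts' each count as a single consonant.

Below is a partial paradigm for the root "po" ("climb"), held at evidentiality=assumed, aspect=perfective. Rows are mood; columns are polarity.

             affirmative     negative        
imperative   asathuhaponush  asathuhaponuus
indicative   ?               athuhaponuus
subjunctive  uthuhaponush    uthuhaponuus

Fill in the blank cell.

Attach evidentiality assumed -nu → ponu.
Attach polarity affirmative -sh → ponush.
Attach aspect perfective thih- → thihponush.
Attach mood indicative a- → athihponush.
Apply vowel harmony: athihponush → athuhponush.
Apply epenthesis: athuhponush → athuhaponush.

athuhaponush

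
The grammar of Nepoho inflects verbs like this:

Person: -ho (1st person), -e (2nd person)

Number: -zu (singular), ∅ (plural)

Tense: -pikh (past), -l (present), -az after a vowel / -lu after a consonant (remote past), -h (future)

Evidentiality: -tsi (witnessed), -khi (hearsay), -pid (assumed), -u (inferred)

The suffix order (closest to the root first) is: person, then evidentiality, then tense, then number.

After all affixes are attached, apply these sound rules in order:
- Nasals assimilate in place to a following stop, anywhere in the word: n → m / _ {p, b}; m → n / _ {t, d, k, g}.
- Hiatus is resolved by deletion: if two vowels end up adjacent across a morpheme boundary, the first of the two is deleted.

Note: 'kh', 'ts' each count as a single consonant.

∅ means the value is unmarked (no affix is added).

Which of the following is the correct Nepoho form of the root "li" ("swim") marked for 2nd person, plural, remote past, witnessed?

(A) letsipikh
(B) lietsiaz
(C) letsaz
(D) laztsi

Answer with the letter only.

C

Attach person 2nd person -e → lie.
Attach evidentiality witnessed -tsi → lietsi.
Attach tense remote past -az (after vowel 'i') → lietsiaz.
number = plural: zero marking, form stays lietsiaz.
Nasal assimilation: no change.
Apply vowel deletion: lietsiaz → letsaz.
So the correct form is letsaz, option (C).
(A) letsipikh is wrong: it uses past instead of remote past for tense.
(D) laztsi is wrong: it has the affixes in the wrong order.
(B) lietsiaz is wrong: it fails to apply the sound rule(s).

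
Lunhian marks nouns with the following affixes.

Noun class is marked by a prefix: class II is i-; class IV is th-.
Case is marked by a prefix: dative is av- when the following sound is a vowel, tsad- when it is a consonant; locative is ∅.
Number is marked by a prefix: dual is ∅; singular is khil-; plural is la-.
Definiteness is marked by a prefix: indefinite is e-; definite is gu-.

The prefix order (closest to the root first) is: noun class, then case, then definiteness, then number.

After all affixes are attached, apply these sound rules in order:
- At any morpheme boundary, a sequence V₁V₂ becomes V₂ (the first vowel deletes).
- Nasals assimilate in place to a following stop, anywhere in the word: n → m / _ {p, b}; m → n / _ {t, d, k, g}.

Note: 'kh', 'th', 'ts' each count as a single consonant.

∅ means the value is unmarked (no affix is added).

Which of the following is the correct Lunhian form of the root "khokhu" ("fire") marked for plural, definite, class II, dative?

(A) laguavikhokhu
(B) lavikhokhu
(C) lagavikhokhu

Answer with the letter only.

C

Attach noun class class II i- → ikhokhu.
Attach case dative av- (before vowel 'i') → avikhokhu.
Attach definiteness definite gu- → guavikhokhu.
Attach number plural la- → laguavikhokhu.
Apply vowel deletion: laguavikhokhu → lagavikhokhu.
Nasal assimilation: no change.
So the correct form is lagavikhokhu, option (C).
(B) lavikhokhu is wrong: it uses indefinite instead of definite for definiteness.
(A) laguavikhokhu is wrong: it fails to apply the sound rule(s).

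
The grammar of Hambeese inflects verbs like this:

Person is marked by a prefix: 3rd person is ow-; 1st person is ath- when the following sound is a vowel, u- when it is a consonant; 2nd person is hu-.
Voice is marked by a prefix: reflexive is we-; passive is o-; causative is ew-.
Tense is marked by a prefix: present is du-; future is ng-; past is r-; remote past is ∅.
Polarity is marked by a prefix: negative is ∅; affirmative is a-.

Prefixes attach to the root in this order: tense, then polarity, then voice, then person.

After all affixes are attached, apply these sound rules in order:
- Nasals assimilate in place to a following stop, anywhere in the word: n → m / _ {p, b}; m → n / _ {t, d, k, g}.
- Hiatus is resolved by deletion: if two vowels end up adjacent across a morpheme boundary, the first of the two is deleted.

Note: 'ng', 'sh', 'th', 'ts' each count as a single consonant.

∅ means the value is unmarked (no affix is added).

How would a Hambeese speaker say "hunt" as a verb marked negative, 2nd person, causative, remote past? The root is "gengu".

tense = remote past: zero marking, form stays gengu.
polarity = negative: zero marking, form stays gengu.
Attach voice causative ew- → ewgengu.
Attach person 2nd person hu- → huewgengu.
Nasal assimilation: no change.
Apply vowel deletion: huewgengu → hewgengu.

hewgengu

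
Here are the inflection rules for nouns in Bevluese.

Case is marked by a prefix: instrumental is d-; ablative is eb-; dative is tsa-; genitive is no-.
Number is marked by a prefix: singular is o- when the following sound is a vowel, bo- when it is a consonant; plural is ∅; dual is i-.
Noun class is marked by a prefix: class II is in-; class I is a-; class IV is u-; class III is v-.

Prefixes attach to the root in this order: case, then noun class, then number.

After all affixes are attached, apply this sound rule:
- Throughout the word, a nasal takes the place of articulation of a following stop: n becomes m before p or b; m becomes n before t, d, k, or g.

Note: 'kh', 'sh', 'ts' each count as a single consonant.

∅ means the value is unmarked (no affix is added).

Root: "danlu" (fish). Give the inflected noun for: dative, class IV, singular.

Attach case dative tsa- → tsadanlu.
Attach noun class class IV u- → utsadanlu.
Attach number singular o- (before vowel 'u') → outsadanlu.
Nasal assimilation: no change.

outsadanlu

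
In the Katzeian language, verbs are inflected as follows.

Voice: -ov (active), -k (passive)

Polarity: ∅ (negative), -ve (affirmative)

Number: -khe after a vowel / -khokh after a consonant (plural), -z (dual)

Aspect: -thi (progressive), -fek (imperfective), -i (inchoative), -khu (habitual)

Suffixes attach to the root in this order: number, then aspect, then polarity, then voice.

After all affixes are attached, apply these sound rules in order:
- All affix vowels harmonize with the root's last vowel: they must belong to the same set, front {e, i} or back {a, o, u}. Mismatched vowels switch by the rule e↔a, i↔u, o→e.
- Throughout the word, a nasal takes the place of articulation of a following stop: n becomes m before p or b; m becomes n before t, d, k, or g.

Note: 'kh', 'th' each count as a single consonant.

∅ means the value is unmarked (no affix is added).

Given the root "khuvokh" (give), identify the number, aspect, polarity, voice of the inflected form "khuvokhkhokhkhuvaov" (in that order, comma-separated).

Segment: khuvokh-khokh-khu-ve-ov.
number: -khe/khokh → plural.
aspect: -khu → habitual.
polarity: -ve → affirmative.
voice: -ov → active.

plural, habitual, affirmative, active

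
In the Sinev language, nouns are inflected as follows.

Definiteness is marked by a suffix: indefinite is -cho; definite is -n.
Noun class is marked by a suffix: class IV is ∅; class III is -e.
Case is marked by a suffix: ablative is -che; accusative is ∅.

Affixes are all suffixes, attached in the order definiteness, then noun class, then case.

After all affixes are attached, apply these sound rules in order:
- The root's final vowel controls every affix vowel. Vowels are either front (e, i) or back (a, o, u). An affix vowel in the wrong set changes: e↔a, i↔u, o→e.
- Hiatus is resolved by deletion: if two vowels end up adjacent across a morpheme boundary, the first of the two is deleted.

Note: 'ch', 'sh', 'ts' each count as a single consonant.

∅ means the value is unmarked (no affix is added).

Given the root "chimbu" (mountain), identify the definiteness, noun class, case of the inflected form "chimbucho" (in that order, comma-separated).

Segment: chimbu-cho.
definiteness: -cho → indefinite.
noun class: ∅ → class IV.
case: ∅ → accusative.

indefinite, class IV, accusative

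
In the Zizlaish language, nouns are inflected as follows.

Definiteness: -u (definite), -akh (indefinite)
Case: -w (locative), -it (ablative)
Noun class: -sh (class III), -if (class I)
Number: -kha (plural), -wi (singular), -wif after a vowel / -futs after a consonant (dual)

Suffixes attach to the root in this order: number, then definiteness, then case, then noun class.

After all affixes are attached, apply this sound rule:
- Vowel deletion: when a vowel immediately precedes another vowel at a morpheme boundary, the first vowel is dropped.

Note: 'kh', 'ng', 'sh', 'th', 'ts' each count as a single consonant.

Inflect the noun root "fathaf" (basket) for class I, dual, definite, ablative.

Attach number dual -futs (after consonant 'f') → fathaffuts.
Attach definiteness definite -u → fathaffutsu.
Attach case ablative -it → fathaffutsuit.
Attach noun class class I -if → fathaffutsuitif.
Apply vowel deletion: fathaffutsuitif → fathaffutsitif.

fathaffutsitif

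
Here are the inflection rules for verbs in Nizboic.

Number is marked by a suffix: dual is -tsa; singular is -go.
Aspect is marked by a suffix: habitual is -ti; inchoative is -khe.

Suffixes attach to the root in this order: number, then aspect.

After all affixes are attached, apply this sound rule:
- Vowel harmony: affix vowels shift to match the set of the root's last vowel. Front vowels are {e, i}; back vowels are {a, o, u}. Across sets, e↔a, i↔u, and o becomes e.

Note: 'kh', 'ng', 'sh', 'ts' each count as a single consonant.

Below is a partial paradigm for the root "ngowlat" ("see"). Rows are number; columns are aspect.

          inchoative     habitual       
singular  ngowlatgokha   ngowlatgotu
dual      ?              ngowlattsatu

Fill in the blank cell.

Attach number dual -tsa → ngowlattsa.
Attach aspect inchoative -khe → ngowlattsakhe.
Apply vowel harmony: ngowlattsakhe → ngowlattsakha.

ngowlattsakha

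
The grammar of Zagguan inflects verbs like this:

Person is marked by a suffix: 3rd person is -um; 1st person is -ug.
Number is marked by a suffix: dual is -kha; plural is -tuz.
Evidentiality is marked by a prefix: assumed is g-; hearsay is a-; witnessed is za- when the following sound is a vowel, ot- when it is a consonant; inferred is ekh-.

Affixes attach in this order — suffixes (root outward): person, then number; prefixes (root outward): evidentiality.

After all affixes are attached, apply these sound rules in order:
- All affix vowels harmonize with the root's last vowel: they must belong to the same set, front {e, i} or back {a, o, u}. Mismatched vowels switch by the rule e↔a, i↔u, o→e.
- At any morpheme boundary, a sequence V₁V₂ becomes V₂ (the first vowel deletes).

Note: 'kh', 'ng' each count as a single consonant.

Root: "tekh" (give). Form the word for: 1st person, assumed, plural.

Attach person 1st person -ug → tekhug.
Attach evidentiality assumed g- → gtekhug.
Attach number plural -tuz → gtekhugtuz.
Apply vowel harmony: gtekhugtuz → gtekhigtiz.
Vowel deletion: no change.

gtekhigtiz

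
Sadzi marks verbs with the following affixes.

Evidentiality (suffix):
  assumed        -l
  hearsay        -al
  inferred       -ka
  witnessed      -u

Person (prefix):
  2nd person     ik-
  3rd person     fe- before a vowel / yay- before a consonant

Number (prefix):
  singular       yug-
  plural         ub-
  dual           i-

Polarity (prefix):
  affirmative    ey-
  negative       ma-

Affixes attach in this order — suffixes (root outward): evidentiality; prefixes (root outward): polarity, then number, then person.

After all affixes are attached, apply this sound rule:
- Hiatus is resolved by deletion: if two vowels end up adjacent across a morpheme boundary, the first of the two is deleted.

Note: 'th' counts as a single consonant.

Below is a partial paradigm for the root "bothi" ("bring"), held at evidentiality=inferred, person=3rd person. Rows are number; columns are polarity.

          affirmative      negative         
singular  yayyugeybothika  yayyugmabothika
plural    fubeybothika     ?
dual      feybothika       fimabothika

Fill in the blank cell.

Attach polarity negative ma- → mabothi.
Attach number plural ub- → ubmabothi.
Attach evidentiality inferred -ka → ubmabothika.
Attach person 3rd person fe- (before vowel 'u') → feubmabothika.
Apply vowel deletion: feubmabothika → fubmabothika.

fubmabothika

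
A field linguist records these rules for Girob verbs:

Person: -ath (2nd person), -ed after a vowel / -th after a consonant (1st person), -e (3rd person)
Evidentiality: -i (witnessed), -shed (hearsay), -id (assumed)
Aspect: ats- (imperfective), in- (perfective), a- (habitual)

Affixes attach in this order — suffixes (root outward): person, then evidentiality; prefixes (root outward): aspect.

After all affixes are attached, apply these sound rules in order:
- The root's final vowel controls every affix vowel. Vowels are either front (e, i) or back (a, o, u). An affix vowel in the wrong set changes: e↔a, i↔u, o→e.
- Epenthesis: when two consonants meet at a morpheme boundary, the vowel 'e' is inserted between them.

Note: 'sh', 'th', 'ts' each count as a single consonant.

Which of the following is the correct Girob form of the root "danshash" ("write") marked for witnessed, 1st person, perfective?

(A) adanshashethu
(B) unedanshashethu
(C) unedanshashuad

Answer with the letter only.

Attach person 1st person -th (after consonant 'sh') → danshashth.
Attach evidentiality witnessed -i → danshashthi.
Attach aspect perfective in- → indanshashthi.
Apply vowel harmony: indanshashthi → undanshashthu.
Apply epenthesis: undanshashthu → unedanshashethu.
So the correct form is unedanshashethu, option (B).
(C) unedanshashuad is wrong: it has the affixes in the wrong order.
(A) adanshashethu is wrong: it uses habitual instead of perfective for aspect.

B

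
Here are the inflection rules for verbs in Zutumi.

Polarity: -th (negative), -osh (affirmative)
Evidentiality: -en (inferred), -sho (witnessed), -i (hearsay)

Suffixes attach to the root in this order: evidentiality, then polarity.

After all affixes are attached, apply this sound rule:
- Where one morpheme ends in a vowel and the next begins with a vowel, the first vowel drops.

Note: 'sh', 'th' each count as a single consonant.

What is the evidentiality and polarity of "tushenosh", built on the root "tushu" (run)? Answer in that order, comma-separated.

Segment: tushu-en-osh.
evidentiality: -en → inferred.
polarity: -osh → affirmative.

inferred, affirmative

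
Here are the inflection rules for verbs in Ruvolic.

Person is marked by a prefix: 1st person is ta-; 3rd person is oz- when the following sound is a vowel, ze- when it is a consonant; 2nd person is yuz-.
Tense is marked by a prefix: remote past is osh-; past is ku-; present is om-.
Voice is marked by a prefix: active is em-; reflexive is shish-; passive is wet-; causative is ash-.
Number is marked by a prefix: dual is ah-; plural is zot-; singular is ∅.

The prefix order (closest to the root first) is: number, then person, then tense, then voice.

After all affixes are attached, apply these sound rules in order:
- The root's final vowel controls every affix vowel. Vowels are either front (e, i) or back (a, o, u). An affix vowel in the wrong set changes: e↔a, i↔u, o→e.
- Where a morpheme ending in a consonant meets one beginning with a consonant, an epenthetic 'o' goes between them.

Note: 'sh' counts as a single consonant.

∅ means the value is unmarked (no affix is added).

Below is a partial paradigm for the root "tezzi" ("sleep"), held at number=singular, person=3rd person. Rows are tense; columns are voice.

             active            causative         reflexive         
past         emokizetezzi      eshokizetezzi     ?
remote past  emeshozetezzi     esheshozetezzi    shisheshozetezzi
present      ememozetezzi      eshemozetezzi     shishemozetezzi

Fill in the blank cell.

number = singular: zero marking, form stays tezzi.
Attach person 3rd person ze- (before consonant 't') → zetezzi.
Attach tense past ku- → kuzetezzi.
Attach voice reflexive shish- → shishkuzetezzi.
Apply vowel harmony: shishkuzetezzi → shishkizetezzi.
Apply epenthesis: shishkizetezzi → shishokizetezzi.

shishokizetezzi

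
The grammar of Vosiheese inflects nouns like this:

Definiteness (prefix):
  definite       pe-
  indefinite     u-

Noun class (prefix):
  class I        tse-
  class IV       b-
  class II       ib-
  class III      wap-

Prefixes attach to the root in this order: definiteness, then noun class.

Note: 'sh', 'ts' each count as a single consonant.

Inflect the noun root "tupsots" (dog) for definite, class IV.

bpetupsots

Attach definiteness definite pe- → petupsots.
Attach noun class class IV b- → bpetupsots.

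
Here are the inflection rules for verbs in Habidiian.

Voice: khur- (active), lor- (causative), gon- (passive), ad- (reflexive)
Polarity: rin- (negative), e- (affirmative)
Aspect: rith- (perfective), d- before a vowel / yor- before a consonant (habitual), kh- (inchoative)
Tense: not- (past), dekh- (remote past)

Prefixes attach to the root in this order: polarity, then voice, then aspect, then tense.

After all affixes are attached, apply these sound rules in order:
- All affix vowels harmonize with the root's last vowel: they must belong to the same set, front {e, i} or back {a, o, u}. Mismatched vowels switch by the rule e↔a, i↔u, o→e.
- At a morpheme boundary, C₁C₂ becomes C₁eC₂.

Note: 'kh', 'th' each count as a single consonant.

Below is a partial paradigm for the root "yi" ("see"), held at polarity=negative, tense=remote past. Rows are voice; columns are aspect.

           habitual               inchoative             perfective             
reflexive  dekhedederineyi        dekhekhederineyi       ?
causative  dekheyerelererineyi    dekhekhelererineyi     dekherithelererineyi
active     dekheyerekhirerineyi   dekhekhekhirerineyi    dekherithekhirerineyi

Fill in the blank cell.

Attach polarity negative rin- → rinyi.
Attach voice reflexive ad- → adrinyi.
Attach aspect perfective rith- → rithadrinyi.
Attach tense remote past dekh- → dekhrithadrinyi.
Apply vowel harmony: dekhrithadrinyi → dekhrithedrinyi.
Apply epenthesis: dekhrithedrinyi → dekherithederineyi.

dekherithederineyi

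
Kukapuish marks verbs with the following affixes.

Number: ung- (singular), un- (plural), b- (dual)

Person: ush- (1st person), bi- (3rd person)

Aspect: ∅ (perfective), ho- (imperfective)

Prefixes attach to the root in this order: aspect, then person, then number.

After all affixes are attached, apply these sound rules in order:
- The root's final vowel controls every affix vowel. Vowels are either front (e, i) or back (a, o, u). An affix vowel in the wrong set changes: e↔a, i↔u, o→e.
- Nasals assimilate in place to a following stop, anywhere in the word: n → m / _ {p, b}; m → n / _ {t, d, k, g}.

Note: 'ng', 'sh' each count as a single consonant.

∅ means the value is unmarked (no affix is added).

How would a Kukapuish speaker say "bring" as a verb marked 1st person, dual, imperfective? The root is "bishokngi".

Attach aspect imperfective ho- → hobishokngi.
Attach person 1st person ush- → ushhobishokngi.
Attach number dual b- → bushhobishokngi.
Apply vowel harmony: bushhobishokngi → bishhebishokngi.
Nasal assimilation: no change.

bishhebishokngi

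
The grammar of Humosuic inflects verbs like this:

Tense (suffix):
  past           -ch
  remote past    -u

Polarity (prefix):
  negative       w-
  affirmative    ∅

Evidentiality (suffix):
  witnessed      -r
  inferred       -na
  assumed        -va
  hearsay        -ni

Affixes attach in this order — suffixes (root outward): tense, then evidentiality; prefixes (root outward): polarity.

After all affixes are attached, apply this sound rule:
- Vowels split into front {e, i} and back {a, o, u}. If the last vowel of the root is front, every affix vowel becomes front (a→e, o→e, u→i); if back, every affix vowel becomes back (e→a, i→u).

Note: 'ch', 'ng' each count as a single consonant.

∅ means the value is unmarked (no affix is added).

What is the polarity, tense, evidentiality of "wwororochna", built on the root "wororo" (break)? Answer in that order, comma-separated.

Segment: w-wororo-ch-na.
polarity: w- → negative.
tense: -ch → past.
evidentiality: -na → inferred.

negative, past, inferred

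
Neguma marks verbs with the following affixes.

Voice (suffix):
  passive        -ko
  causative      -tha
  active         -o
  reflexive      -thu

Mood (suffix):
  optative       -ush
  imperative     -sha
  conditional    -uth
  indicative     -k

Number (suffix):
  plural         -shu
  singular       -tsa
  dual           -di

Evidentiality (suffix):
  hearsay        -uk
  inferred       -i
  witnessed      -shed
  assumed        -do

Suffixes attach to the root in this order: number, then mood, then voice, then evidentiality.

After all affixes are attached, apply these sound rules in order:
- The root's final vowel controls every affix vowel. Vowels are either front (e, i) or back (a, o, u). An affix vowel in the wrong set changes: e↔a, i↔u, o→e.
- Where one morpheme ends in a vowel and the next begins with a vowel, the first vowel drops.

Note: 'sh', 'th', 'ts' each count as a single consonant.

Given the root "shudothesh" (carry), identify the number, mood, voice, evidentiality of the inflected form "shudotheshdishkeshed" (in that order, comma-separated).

Segment: shudothesh-di-ush-ko-shed.
number: -di → dual.
mood: -ush → optative.
voice: -ko → passive.
evidentiality: -shed → witnessed.

dual, optative, passive, witnessed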